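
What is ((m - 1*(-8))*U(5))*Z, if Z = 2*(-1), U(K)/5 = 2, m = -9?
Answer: 20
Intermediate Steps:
U(K) = 10 (U(K) = 5*2 = 10)
Z = -2
((m - 1*(-8))*U(5))*Z = ((-9 - 1*(-8))*10)*(-2) = ((-9 + 8)*10)*(-2) = -1*10*(-2) = -10*(-2) = 20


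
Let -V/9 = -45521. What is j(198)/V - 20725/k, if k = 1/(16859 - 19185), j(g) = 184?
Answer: 19749611325334/409689 ≈ 4.8206e+7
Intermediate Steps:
V = 409689 (V = -9*(-45521) = 409689)
k = -1/2326 (k = 1/(-2326) = -1/2326 ≈ -0.00042992)
j(198)/V - 20725/k = 184/409689 - 20725/(-1/2326) = 184*(1/409689) - 20725*(-2326) = 184/409689 + 48206350 = 19749611325334/409689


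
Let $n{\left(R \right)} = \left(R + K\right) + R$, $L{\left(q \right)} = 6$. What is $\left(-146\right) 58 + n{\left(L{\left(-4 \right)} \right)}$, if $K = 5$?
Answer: $-8451$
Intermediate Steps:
$n{\left(R \right)} = 5 + 2 R$ ($n{\left(R \right)} = \left(R + 5\right) + R = \left(5 + R\right) + R = 5 + 2 R$)
$\left(-146\right) 58 + n{\left(L{\left(-4 \right)} \right)} = \left(-146\right) 58 + \left(5 + 2 \cdot 6\right) = -8468 + \left(5 + 12\right) = -8468 + 17 = -8451$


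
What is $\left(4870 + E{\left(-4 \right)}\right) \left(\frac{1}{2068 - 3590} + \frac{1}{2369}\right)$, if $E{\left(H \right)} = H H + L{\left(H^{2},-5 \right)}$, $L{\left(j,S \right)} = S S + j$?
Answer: $- \frac{4173169}{3605618} \approx -1.1574$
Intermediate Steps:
$L{\left(j,S \right)} = j + S^{2}$ ($L{\left(j,S \right)} = S^{2} + j = j + S^{2}$)
$E{\left(H \right)} = 25 + 2 H^{2}$ ($E{\left(H \right)} = H H + \left(H^{2} + \left(-5\right)^{2}\right) = H^{2} + \left(H^{2} + 25\right) = H^{2} + \left(25 + H^{2}\right) = 25 + 2 H^{2}$)
$\left(4870 + E{\left(-4 \right)}\right) \left(\frac{1}{2068 - 3590} + \frac{1}{2369}\right) = \left(4870 + \left(25 + 2 \left(-4\right)^{2}\right)\right) \left(\frac{1}{2068 - 3590} + \frac{1}{2369}\right) = \left(4870 + \left(25 + 2 \cdot 16\right)\right) \left(\frac{1}{-1522} + \frac{1}{2369}\right) = \left(4870 + \left(25 + 32\right)\right) \left(- \frac{1}{1522} + \frac{1}{2369}\right) = \left(4870 + 57\right) \left(- \frac{847}{3605618}\right) = 4927 \left(- \frac{847}{3605618}\right) = - \frac{4173169}{3605618}$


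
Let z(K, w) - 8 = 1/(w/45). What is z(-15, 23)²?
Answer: 52441/529 ≈ 99.132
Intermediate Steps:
z(K, w) = 8 + 45/w (z(K, w) = 8 + 1/(w/45) = 8 + 45/w)
z(-15, 23)² = (8 + 45/23)² = (229/23)² = 52441/529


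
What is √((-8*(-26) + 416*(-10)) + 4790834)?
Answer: √4786882 ≈ 2187.9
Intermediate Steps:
√((-8*(-26) + 416*(-10)) + 4790834) = √((208 - 4160) + 4790834) = √(-3952 + 4790834) = √4786882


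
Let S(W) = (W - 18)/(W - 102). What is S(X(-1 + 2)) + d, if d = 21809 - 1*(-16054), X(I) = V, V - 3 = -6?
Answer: 189316/5 ≈ 37863.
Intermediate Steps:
V = -3 (V = 3 - 6 = -3)
X(I) = -3
d = 37863 (d = 21809 + 16054 = 37863)
S(W) = (-18 + W)/(-102 + W)
S(X(-1 + 2)) + d = (-18 - 3)/(-102 - 3) + 37863 = -21/(-105) + 37863 = -1/105*(-21) + 37863 = ⅕ + 37863 = 189316/5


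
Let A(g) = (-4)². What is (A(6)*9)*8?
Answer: 1152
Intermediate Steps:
A(g) = 16
(A(6)*9)*8 = (16*9)*8 = 144*8 = 1152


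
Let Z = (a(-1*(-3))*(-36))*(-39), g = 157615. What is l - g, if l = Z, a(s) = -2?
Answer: -160423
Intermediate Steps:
Z = -2808 (Z = -2*(-36)*(-39) = 72*(-39) = -2808)
l = -2808
l - g = -2808 - 1*157615 = -2808 - 157615 = -160423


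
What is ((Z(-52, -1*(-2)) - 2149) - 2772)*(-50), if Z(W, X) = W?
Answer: 248650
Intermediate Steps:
((Z(-52, -1*(-2)) - 2149) - 2772)*(-50) = ((-52 - 2149) - 2772)*(-50) = (-2201 - 2772)*(-50) = -4973*(-50) = 248650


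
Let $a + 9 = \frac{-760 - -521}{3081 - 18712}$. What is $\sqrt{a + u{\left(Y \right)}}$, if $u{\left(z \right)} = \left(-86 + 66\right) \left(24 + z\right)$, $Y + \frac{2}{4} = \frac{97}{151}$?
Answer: $\frac{685 i \sqrt{119170106}}{337183} \approx 22.177 i$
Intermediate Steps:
$Y = \frac{43}{302}$ ($Y = - \frac{1}{2} + \frac{97}{151} = \frac{43}{302} \approx 0.14238$)
$u{\left(z \right)} = -480 - 20 z$ ($u{\left(z \right)} = - 20 \left(24 + z\right) = -480 - 20 z$)
$a = - \frac{140440}{15631}$ ($a = -9 + \frac{-760 - -521}{3081 - 18712} = -9 + \frac{-760 + 521}{-15631} = -9 - - \frac{239}{15631} = -9 + \frac{239}{15631} = - \frac{140440}{15631} \approx -8.9847$)
$\sqrt{a + u{\left(Y \right)}} = \sqrt{- \frac{140440}{15631} - \frac{72910}{151}} = \sqrt{- \frac{1160862650}{2360281}} = \frac{685 i \sqrt{119170106}}{337183}$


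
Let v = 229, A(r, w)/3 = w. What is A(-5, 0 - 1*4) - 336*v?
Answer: -76956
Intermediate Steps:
A(r, w) = 3*w
A(-5, 0 - 1*4) - 336*v = 3*(0 - 1*4) - 336*229 = 3*(0 - 4) - 76944 = 3*(-4) - 76944 = -12 - 76944 = -76956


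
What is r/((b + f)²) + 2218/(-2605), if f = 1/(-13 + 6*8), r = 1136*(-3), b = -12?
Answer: -11264748298/457336405 ≈ -24.631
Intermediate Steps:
r = -3408
f = 1/35 (f = 1/(-13 + 48) = 1/35 ≈ 0.028571)
r/((b + f)²) + 2218/(-2605) = -3408/(-12 + 1/35)² + 2218/(-2605) = -3408/((-419/35)²) + 2218*(-1/2605) = -3408/175561/1225 - 2218/2605 = -3408*1225/175561 - 2218/2605 = -4174800/175561 - 2218/2605 = -11264748298/457336405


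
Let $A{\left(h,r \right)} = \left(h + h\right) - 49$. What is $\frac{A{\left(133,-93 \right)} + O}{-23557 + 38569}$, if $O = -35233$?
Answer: $- \frac{2918}{1251} \approx -2.3325$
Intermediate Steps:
$A{\left(h,r \right)} = -49 + 2 h$ ($A{\left(h,r \right)} = 2 h - 49 = -49 + 2 h$)
$\frac{A{\left(133,-93 \right)} + O}{-23557 + 38569} = \frac{\left(-49 + 2 \cdot 133\right) - 35233}{-23557 + 38569} = \frac{\left(-49 + 266\right) - 35233}{15012} = \left(217 - 35233\right) \frac{1}{15012} = \left(-35016\right) \frac{1}{15012} = - \frac{2918}{1251}$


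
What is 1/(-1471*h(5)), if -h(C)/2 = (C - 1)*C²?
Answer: 1/294200 ≈ 3.3990e-6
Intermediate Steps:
h(C) = -2*C²*(-1 + C) (h(C) = -2*(C - 1)*C² = -2*(-1 + C)*C² = -2*C²*(-1 + C))
1/(-1471*h(5)) = 1/(-2942*5²*(1 - 1*5)) = 1/(-2942*25*(1 - 5)) = 1/(-2942*25*(-4)) = 1/(-1471*(-200)) = 1/294200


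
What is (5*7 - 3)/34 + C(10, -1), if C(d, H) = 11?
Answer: 203/17 ≈ 11.941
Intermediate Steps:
(5*7 - 3)/34 + C(10, -1) = (5*7 - 3)/34 + 11 = (35 - 3)*(1/34) + 11 = 32*(1/34) + 11 = 16/17 + 11 = 203/17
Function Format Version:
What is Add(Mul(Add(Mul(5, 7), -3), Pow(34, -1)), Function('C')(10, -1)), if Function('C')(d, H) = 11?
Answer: Rational(203, 17) ≈ 11.941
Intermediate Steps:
Add(Mul(Add(Mul(5, 7), -3), Pow(34, -1)), Function('C')(10, -1)) = Add(Mul(Add(Mul(5, 7), -3), Pow(34, -1)), 11) = Add(Mul(Add(35, -3), Rational(1, 34)), 11) = Add(Mul(32, Rational(1, 34)), 11) = Add(Rational(16, 17), 11) = Rational(203, 17)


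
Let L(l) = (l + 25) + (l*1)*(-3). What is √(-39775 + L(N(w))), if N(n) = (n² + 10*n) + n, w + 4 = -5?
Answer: I*√39714 ≈ 199.28*I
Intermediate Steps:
w = -9 (w = -4 - 5 = -9)
N(n) = n² + 11*n
L(l) = 25 - 2*l (L(l) = (25 + l) + l*(-3) = (25 + l) - 3*l = 25 - 2*l)
√(-39775 + L(N(w))) = √(-39775 + (25 - (-18)*(11 - 9))) = √(-39775 + (25 - (-18)*2)) = √(-39775 + (25 - 2*(-18))) = √(-39775 + (25 + 36)) = √(-39775 + 61) = √(-39714) = I*√39714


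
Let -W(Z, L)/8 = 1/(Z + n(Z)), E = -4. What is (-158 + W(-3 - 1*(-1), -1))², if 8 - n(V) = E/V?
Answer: 25600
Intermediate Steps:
n(V) = 8 + 4/V (n(V) = 8 - (-4)/V = 8 + 4/V)
W(Z, L) = -8/(8 + Z + 4/Z) (W(Z, L) = -8/(Z + (8 + 4/Z)) = -8/(8 + Z + 4/Z))
(-158 + W(-3 - 1*(-1), -1))² = (-158 - 8*(-3 - 1*(-1))/(4 + (-3 - 1*(-1))*(8 + (-3 - 1*(-1)))))² = (-158 - 8*(-3 + 1)/(4 + (-3 + 1)*(8 + (-3 + 1))))² = (-158 - 8*(-2)/(4 - 2*(8 - 2)))² = (-158 - 8*(-2)/(4 - 2*6))² = (-158 - 8*(-2)/(4 - 12))² = (-158 - 8*(-2)/(-8))² = (-158 - 8*(-2)*(-⅛))² = (-158 - 2)² = (-160)² = 25600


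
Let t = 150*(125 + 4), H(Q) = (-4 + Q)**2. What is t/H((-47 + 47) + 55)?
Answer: 2150/289 ≈ 7.4394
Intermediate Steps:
t = 19350 (t = 150*129 = 19350)
t/H((-47 + 47) + 55) = 19350/((-4 + ((-47 + 47) + 55))**2) = 19350/((-4 + (0 + 55))**2) = 19350/((-4 + 55)**2) = 19350/(51**2) = 19350/2601 = 19350*(1/2601) = 2150/289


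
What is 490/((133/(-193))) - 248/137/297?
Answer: -549713102/773091 ≈ -711.06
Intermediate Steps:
490/((133/(-193))) - 248/137/297 = 490/((133*(-1/193))) - 248*1/137*(1/297) = 490/(-133/193) - 248/137*1/297 = 490*(-193/133) - 248/40689 = -13510/19 - 248/40689 = -549713102/773091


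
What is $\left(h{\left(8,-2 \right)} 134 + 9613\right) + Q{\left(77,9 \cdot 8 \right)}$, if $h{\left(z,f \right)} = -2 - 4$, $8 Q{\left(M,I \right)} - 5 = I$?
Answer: $\frac{70549}{8} \approx 8818.6$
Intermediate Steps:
$Q{\left(M,I \right)} = \frac{5}{8} + \frac{I}{8}$
$h{\left(z,f \right)} = -6$
$\left(h{\left(8,-2 \right)} 134 + 9613\right) + Q{\left(77,9 \cdot 8 \right)} = \left(\left(-6\right) 134 + 9613\right) + \left(\frac{5}{8} + \frac{9 \cdot 8}{8}\right) = \left(-804 + 9613\right) + \left(\frac{5}{8} + \frac{1}{8} \cdot 72\right) = 8809 + \left(\frac{5}{8} + 9\right) = 8809 + \frac{77}{8} = \frac{70549}{8}$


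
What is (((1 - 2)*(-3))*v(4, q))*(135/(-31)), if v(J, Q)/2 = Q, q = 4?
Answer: -3240/31 ≈ -104.52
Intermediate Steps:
v(J, Q) = 2*Q
(((1 - 2)*(-3))*v(4, q))*(135/(-31)) = (((1 - 2)*(-3))*(2*4))*(135/(-31)) = (-1*(-3)*8)*(135*(-1/31)) = (3*8)*(-135/31) = 24*(-135/31) = -3240/31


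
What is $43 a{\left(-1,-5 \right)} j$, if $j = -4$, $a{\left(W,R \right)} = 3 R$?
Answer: $2580$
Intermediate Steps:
$43 a{\left(-1,-5 \right)} j = 43 \cdot 3 \left(-5\right) \left(-4\right) = 43 \left(-15\right) \left(-4\right) = \left(-645\right) \left(-4\right) = 2580$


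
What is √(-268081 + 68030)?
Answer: I*√200051 ≈ 447.27*I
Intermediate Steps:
√(-268081 + 68030) = √(-200051) = I*√200051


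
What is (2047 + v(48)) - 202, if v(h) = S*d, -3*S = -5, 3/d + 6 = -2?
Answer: 14755/8 ≈ 1844.4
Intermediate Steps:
d = -3/8 (d = 3/(-6 - 2) = 3/(-8) = 3*(-⅛) = -3/8 ≈ -0.37500)
S = 5/3 (S = -⅓*(-5) = 5/3 ≈ 1.6667)
v(h) = -5/8 (v(h) = (5/3)*(-3/8) = -5/8)
(2047 + v(48)) - 202 = (2047 - 5/8) - 202 = 16371/8 - 202 = 14755/8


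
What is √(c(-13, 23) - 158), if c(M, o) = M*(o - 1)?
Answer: 2*I*√111 ≈ 21.071*I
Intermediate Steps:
c(M, o) = M*(-1 + o)
√(c(-13, 23) - 158) = √(-13*(-1 + 23) - 158) = √(-13*22 - 158) = √(-286 - 158) = √(-444) = 2*I*√111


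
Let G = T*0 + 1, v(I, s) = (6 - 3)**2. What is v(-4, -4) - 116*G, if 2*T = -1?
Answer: -107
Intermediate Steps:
T = -1/2 (T = (1/2)*(-1) = -1/2 ≈ -0.50000)
v(I, s) = 9 (v(I, s) = 3**2 = 9)
G = 1 (G = -1/2*0 + 1 = 0 + 1 = 1)
v(-4, -4) - 116*G = 9 - 116*1 = 9 - 116 = -107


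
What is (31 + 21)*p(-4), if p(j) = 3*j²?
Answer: 2496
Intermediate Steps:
(31 + 21)*p(-4) = (31 + 21)*(3*(-4)²) = 52*(3*16) = 52*48 = 2496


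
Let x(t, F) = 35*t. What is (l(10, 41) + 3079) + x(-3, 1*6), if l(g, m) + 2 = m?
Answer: 3013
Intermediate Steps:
l(g, m) = -2 + m
(l(10, 41) + 3079) + x(-3, 1*6) = ((-2 + 41) + 3079) + 35*(-3) = (39 + 3079) - 105 = 3118 - 105 = 3013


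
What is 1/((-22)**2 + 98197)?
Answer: 1/98681 ≈ 1.0134e-5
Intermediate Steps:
1/((-22)**2 + 98197) = 1/(484 + 98197) = 1/98681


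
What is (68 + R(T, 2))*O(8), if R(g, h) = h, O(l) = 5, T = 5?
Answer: 350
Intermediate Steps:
(68 + R(T, 2))*O(8) = (68 + 2)*5 = 70*5 = 350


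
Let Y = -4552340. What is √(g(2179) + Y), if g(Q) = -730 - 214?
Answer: 2*I*√1138321 ≈ 2133.8*I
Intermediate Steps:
g(Q) = -944
√(g(2179) + Y) = √(-944 - 4552340) = √(-4553284) = 2*I*√1138321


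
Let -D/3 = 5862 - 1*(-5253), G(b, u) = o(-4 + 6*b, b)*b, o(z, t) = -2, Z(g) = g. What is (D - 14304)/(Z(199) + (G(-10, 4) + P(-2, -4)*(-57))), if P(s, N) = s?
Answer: -15883/111 ≈ -143.09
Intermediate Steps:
G(b, u) = -2*b
D = -33345 (D = -3*(5862 - 1*(-5253)) = -3*(5862 + 5253) = -3*11115 = -33345)
(D - 14304)/(Z(199) + (G(-10, 4) + P(-2, -4)*(-57))) = (-33345 - 14304)/(199 + (-2*(-10) - 2*(-57))) = -47649/(199 + (20 + 114)) = -47649/(199 + 134) = -47649/333 = -47649*1/333 = -15883/111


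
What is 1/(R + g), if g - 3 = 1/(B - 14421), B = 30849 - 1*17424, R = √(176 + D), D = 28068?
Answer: -2975052/28009577735 + 1984032*√7061/28009577735 ≈ 0.0058459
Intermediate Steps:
R = 2*√7061 (R = √(176 + 28068) = √28244 = 2*√7061 ≈ 168.06)
B = 13425 (B = 30849 - 17424 = 13425)
g = 2987/996 (g = 3 + 1/(13425 - 14421) = 3 + 1/(-996) = 3 - 1/996 = 2987/996 ≈ 2.9990)
1/(R + g) = 1/(2*√7061 + 2987/996) = 1/(2987/996 + 2*√7061)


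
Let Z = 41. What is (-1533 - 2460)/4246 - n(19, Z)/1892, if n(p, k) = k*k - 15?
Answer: -166234/91289 ≈ -1.8210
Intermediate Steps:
n(p, k) = -15 + k² (n(p, k) = k² - 15 = -15 + k²)
(-1533 - 2460)/4246 - n(19, Z)/1892 = (-1533 - 2460)/4246 - (-15 + 41²)/1892 = -3993*1/4246 - (-15 + 1681)*(1/1892) = -363/386 - 1*1666*(1/1892) = -363/386 - 1666*1/1892 = -363/386 - 833/946 = -166234/91289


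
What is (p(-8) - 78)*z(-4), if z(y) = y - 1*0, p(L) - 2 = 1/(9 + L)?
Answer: 300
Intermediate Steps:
p(L) = 2 + 1/(9 + L)
z(y) = y (z(y) = y + 0 = y)
(p(-8) - 78)*z(-4) = ((19 + 2*(-8))/(9 - 8) - 78)*(-4) = ((19 - 16)/1 - 78)*(-4) = (1*3 - 78)*(-4) = (3 - 78)*(-4) = -75*(-4) = 300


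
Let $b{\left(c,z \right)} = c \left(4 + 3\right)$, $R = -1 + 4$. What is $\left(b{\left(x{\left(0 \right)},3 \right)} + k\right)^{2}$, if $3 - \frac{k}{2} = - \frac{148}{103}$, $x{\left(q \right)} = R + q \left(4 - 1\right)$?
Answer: $\frac{9467929}{10609} \approx 892.44$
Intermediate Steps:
$R = 3$
$x{\left(q \right)} = 3 + 3 q$ ($x{\left(q \right)} = 3 + q \left(4 - 1\right) = 3 + q 3 = 3 + 3 q$)
$b{\left(c,z \right)} = 7 c$ ($b{\left(c,z \right)} = c 7 = 7 c$)
$k = \frac{914}{103}$ ($k = 6 - 2 \left(- \frac{148}{103}\right) = 6 - 2 \left(\left(-148\right) \frac{1}{103}\right) = 6 - - \frac{296}{103} = 6 + \frac{296}{103} = \frac{914}{103} \approx 8.8738$)
$\left(b{\left(x{\left(0 \right)},3 \right)} + k\right)^{2} = \left(7 \left(3 + 3 \cdot 0\right) + \frac{914}{103}\right)^{2} = \left(7 \left(3 + 0\right) + \frac{914}{103}\right)^{2} = \left(7 \cdot 3 + \frac{914}{103}\right)^{2} = \left(21 + \frac{914}{103}\right)^{2} = \left(\frac{3077}{103}\right)^{2} = \frac{9467929}{10609}$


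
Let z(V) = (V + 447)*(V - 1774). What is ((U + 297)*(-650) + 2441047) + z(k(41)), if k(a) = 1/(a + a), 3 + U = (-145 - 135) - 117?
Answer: 11531678943/6724 ≈ 1.7150e+6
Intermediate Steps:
U = -400 (U = -3 + ((-145 - 135) - 117) = -3 + (-280 - 117) = -3 - 397 = -400)
k(a) = 1/(2*a)
z(V) = (-1774 + V)*(447 + V) (z(V) = (447 + V)*(-1774 + V) = (-1774 + V)*(447 + V))
((U + 297)*(-650) + 2441047) + z(k(41)) = ((-400 + 297)*(-650) + 2441047) + (-792978 + ((1/2)/41)**2 - 1327/(2*41)) = (-103*(-650) + 2441047) + (-792978 + ((1/2)*(1/41))**2 - 1327/(2*41)) = (66950 + 2441047) + (-792978 + (1/82)**2 - 1327*1/82) = 2507997 + (-792978 + 1/6724 - 1327/82) = 2507997 - 5332092885/6724 = 11531678943/6724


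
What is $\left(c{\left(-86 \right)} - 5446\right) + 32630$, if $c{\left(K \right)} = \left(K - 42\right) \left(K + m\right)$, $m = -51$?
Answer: $44720$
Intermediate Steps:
$c{\left(K \right)} = \left(-51 + K\right) \left(-42 + K\right)$ ($c{\left(K \right)} = \left(K - 42\right) \left(K - 51\right) = \left(-42 + K\right) \left(-51 + K\right) = \left(-51 + K\right) \left(-42 + K\right)$)
$\left(c{\left(-86 \right)} - 5446\right) + 32630 = \left(\left(2142 + \left(-86\right)^{2} - -7998\right) - 5446\right) + 32630 = \left(\left(2142 + 7396 + 7998\right) - 5446\right) + 32630 = \left(17536 - 5446\right) + 32630 = 12090 + 32630 = 44720$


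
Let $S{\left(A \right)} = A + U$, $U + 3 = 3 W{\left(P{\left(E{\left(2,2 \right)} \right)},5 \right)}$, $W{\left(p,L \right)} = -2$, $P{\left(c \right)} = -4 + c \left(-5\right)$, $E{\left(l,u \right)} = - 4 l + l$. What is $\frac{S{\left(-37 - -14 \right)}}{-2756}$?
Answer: $\frac{8}{689} \approx 0.011611$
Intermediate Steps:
$E{\left(l,u \right)} = - 3 l$
$P{\left(c \right)} = -4 - 5 c$
$U = -9$ ($U = -3 + 3 \left(-2\right) = -3 - 6 = -9$)
$S{\left(A \right)} = -9 + A$ ($S{\left(A \right)} = A - 9 = -9 + A$)
$\frac{S{\left(-37 - -14 \right)}}{-2756} = \frac{-9 - 23}{-2756} = \left(-9 + \left(-37 + 14\right)\right) \left(- \frac{1}{2756}\right) = \left(-9 - 23\right) \left(- \frac{1}{2756}\right) = \left(-32\right) \left(- \frac{1}{2756}\right) = \frac{8}{689}$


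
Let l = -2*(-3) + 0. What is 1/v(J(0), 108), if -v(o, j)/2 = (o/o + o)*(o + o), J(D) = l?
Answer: -1/168 ≈ -0.0059524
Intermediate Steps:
l = 6 (l = 6 + 0 = 6)
J(D) = 6
v(o, j) = -4*o*(1 + o) (v(o, j) = -2*(o/o + o)*(o + o) = -2*(1 + o)*2*o = -4*o*(1 + o))
1/v(J(0), 108) = 1/(-4*6*(1 + 6)) = 1/(-4*6*7) = 1/(-168) = -1/168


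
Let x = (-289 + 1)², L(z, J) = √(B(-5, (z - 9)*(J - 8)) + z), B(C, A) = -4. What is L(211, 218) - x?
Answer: -82944 + 3*√23 ≈ -82930.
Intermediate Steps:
L(z, J) = √(-4 + z)
x = 82944 (x = (-288)² = 82944)
L(211, 218) - x = √(-4 + 211) - 1*82944 = √207 - 82944 = 3*√23 - 82944 = -82944 + 3*√23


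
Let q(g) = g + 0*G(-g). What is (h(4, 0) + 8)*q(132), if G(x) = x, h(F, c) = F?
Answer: 1584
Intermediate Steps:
q(g) = g (q(g) = g + 0*(-g) = g + 0 = g)
(h(4, 0) + 8)*q(132) = (4 + 8)*132 = 12*132 = 1584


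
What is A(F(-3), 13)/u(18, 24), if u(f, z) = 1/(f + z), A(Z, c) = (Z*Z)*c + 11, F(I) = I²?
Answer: 44688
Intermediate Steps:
A(Z, c) = 11 + c*Z² (A(Z, c) = Z²*c + 11 = c*Z² + 11 = 11 + c*Z²)
A(F(-3), 13)/u(18, 24) = (11 + 13*((-3)²)²)/(1/(18 + 24)) = (11 + 13*9²)/(1/42) = (11 + 13*81)/(1/42) = (11 + 1053)*42 = 1064*42 = 44688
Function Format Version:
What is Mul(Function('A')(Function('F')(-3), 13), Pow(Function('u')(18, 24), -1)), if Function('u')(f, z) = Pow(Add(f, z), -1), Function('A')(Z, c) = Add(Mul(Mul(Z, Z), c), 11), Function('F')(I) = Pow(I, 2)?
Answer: 44688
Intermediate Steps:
Function('A')(Z, c) = Add(11, Mul(c, Pow(Z, 2))) (Function('A')(Z, c) = Add(Mul(Pow(Z, 2), c), 11) = Add(Mul(c, Pow(Z, 2)), 11) = Add(11, Mul(c, Pow(Z, 2))))
Mul(Function('A')(Function('F')(-3), 13), Pow(Function('u')(18, 24), -1)) = Mul(Add(11, Mul(13, Pow(Pow(-3, 2), 2))), Pow(Pow(Add(18, 24), -1), -1)) = Mul(Add(11, Mul(13, Pow(9, 2))), Pow(Pow(42, -1), -1)) = Mul(Add(11, Mul(13, 81)), Pow(Rational(1, 42), -1)) = Mul(Add(11, 1053), 42) = Mul(1064, 42) = 44688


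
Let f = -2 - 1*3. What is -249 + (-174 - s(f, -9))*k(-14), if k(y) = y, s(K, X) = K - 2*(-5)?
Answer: 2257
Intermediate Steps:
f = -5 (f = -2 - 3 = -5)
s(K, X) = 10 + K (s(K, X) = K + 10 = 10 + K)
-249 + (-174 - s(f, -9))*k(-14) = -249 + (-174 - (10 - 5))*(-14) = -249 + (-174 - 1*5)*(-14) = -249 + (-174 - 5)*(-14) = -249 - 179*(-14) = -249 + 2506 = 2257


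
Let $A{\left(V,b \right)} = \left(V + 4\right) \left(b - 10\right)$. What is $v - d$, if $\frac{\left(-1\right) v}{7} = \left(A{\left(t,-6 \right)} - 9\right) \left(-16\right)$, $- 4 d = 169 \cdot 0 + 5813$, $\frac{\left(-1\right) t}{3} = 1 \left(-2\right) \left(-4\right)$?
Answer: $\frac{145141}{4} \approx 36285.0$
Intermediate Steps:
$t = -24$ ($t = - 3 \cdot 1 \left(-2\right) \left(-4\right) = - 3 \left(\left(-2\right) \left(-4\right)\right) = \left(-3\right) 8 = -24$)
$A{\left(V,b \right)} = \left(-10 + b\right) \left(4 + V\right)$ ($A{\left(V,b \right)} = \left(4 + V\right) \left(-10 + b\right) = \left(-10 + b\right) \left(4 + V\right)$)
$d = - \frac{5813}{4}$ ($d = - \frac{169 \cdot 0 + 5813}{4} = - \frac{0 + 5813}{4} = \left(- \frac{1}{4}\right) 5813 = - \frac{5813}{4} \approx -1453.3$)
$v = 34832$ ($v = - 7 \left(\left(-40 - -240 + 4 \left(-6\right) - -144\right) - 9\right) \left(-16\right) = - 7 \left(\left(-40 + 240 - 24 + 144\right) - 9\right) \left(-16\right) = - 7 \left(320 - 9\right) \left(-16\right) = - 7 \cdot 311 \left(-16\right) = \left(-7\right) \left(-4976\right) = 34832$)
$v - d = 34832 - - \frac{5813}{4} = 34832 + \frac{5813}{4} = \frac{145141}{4}$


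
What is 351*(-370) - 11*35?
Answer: -130255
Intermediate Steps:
351*(-370) - 11*35 = -129870 - 385 = -130255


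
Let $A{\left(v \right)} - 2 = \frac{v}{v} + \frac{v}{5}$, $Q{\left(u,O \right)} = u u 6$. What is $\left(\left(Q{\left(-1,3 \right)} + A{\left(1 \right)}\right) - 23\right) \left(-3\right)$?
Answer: $\frac{207}{5} \approx 41.4$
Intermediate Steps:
$Q{\left(u,O \right)} = 6 u^{2}$ ($Q{\left(u,O \right)} = u^{2} \cdot 6 = 6 u^{2}$)
$A{\left(v \right)} = 3 + \frac{v}{5}$ ($A{\left(v \right)} = 2 + \left(\frac{v}{v} + \frac{v}{5}\right) = 2 + \left(1 + v \frac{1}{5}\right) = 2 + \left(1 + \frac{v}{5}\right) = 3 + \frac{v}{5}$)
$\left(\left(Q{\left(-1,3 \right)} + A{\left(1 \right)}\right) - 23\right) \left(-3\right) = \left(\left(6 \left(-1\right)^{2} + \left(3 + \frac{1}{5} \cdot 1\right)\right) - 23\right) \left(-3\right) = \left(\left(6 \cdot 1 + \left(3 + \frac{1}{5}\right)\right) - 23\right) \left(-3\right) = \left(\left(6 + \frac{16}{5}\right) - 23\right) \left(-3\right) = \left(\frac{46}{5} - 23\right) \left(-3\right) = \left(- \frac{69}{5}\right) \left(-3\right) = \frac{207}{5}$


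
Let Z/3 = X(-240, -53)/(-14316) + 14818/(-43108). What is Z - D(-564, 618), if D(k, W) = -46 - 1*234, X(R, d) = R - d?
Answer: 14348777997/51427844 ≈ 279.01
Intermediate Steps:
D(k, W) = -280 (D(k, W) = -46 - 234 = -280)
Z = -51018323/51427844 (Z = 3*((-240 - 1*(-53))/(-14316) + 14818/(-43108)) = 3*((-240 + 53)*(-1/14316) + 14818*(-1/43108)) = 3*(-187*(-1/14316) - 7409/21554) = 3*(187/14316 - 7409/21554) = 3*(-51018323/154283532) = -51018323/51427844 ≈ -0.99204)
Z - D(-564, 618) = -51018323/51427844 - 1*(-280) = -51018323/51427844 + 280 = 14348777997/51427844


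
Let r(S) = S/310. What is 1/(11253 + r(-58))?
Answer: 155/1744186 ≈ 8.8867e-5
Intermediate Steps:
r(S) = S/310 (r(S) = S*(1/310) = S/310)
1/(11253 + r(-58)) = 1/(11253 + (1/310)*(-58)) = 1/(11253 - 29/155) = 1/(1744186/155) = 155/1744186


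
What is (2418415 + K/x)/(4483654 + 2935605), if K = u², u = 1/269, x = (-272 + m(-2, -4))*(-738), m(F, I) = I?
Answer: 35645181608781721/109352958221640312 ≈ 0.32596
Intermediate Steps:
x = 203688 (x = (-272 - 4)*(-738) = -276*(-738) = 203688)
u = 1/269 ≈ 0.0037175
K = 1/72361 (K = (1/269)² = 1/72361 ≈ 1.3820e-5)
(2418415 + K/x)/(4483654 + 2935605) = (2418415 + (1/72361)/203688)/(4483654 + 2935605) = (2418415 + (1/72361)*(1/203688))/7419259 = (2418415 + 1/14739067368)*(1/7419259) = (35645181608781721/14739067368)*(1/7419259) = 35645181608781721/109352958221640312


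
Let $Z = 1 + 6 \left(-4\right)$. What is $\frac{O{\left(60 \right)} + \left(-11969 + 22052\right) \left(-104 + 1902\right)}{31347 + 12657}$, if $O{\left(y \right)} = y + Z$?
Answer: $\frac{18129271}{44004} \approx 411.99$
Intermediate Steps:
$Z = -23$ ($Z = 1 - 24 = -23$)
$O{\left(y \right)} = -23 + y$ ($O{\left(y \right)} = y - 23 = -23 + y$)
$\frac{O{\left(60 \right)} + \left(-11969 + 22052\right) \left(-104 + 1902\right)}{31347 + 12657} = \frac{\left(-23 + 60\right) + \left(-11969 + 22052\right) \left(-104 + 1902\right)}{31347 + 12657} = \frac{37 + 10083 \cdot 1798}{44004} = \left(37 + 18129234\right) \frac{1}{44004} = 18129271 \cdot \frac{1}{44004} = \frac{18129271}{44004}$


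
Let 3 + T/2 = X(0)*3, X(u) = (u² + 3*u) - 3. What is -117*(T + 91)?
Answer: -7839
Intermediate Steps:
X(u) = -3 + u² + 3*u
T = -24 (T = -6 + 2*((-3 + 0² + 3*0)*3) = -6 + 2*((-3 + 0 + 0)*3) = -6 + 2*(-3*3) = -6 + 2*(-9) = -6 - 18 = -24)
-117*(T + 91) = -117*(-24 + 91) = -117*67 = -7839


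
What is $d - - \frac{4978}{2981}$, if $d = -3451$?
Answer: $- \frac{10282453}{2981} \approx -3449.3$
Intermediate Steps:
$d - - \frac{4978}{2981} = -3451 - - \frac{4978}{2981} = -3451 + \frac{4978}{2981} = - \frac{10282453}{2981}$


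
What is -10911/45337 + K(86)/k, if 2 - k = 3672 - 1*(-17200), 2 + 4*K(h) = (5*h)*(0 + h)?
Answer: -1293660933/1892366380 ≈ -0.68362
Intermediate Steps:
K(h) = -½ + 5*h²/4 (K(h) = -½ + ((5*h)*(0 + h))/4 = -½ + ((5*h)*h)/4 = -½ + (5*h²)/4 = -½ + 5*h²/4)
k = -20870 (k = 2 - (3672 - 1*(-17200)) = 2 - (3672 + 17200) = 2 - 1*20872 = 2 - 20872 = -20870)
-10911/45337 + K(86)/k = -10911/45337 + (-½ + (5/4)*86²)/(-20870) = -10911*1/45337 + (-½ + (5/4)*7396)*(-1/20870) = -10911/45337 + (-½ + 9245)*(-1/20870) = -10911/45337 + (18489/2)*(-1/20870) = -10911/45337 - 18489/41740 = -1293660933/1892366380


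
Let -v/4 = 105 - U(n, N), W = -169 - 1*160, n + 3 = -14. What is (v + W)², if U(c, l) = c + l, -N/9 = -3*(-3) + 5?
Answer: 1745041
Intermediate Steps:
n = -17 (n = -3 - 14 = -17)
N = -126 (N = -9*(-3*(-3) + 5) = -9*(9 + 5) = -9*14 = -126)
W = -329 (W = -169 - 160 = -329)
v = -992 (v = -4*(105 - (-17 - 126)) = -4*(105 - 1*(-143)) = -4*(105 + 143) = -4*248 = -992)
(v + W)² = (-992 - 329)² = (-1321)² = 1745041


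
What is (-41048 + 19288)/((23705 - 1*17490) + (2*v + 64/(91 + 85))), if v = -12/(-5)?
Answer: -1196800/342109 ≈ -3.4983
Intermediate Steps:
v = 12/5 (v = -12*(-⅕) = 12/5 ≈ 2.4000)
(-41048 + 19288)/((23705 - 1*17490) + (2*v + 64/(91 + 85))) = (-41048 + 19288)/((23705 - 1*17490) + (2*(12/5) + 64/(91 + 85))) = -21760/((23705 - 17490) + (24/5 + 64/176)) = -21760/(6215 + (24/5 + (1/176)*64)) = -21760/(6215 + (24/5 + 4/11)) = -21760/(6215 + 284/55) = -21760/342109/55 = -21760*55/342109 = -1196800/342109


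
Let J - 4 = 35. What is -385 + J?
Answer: -346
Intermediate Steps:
J = 39 (J = 4 + 35 = 39)
-385 + J = -385 + 39 = -346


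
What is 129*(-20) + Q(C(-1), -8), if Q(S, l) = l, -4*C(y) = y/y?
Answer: -2588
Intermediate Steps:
C(y) = -¼ (C(y) = -y/(4*y) = -¼*1 = -¼)
129*(-20) + Q(C(-1), -8) = 129*(-20) - 8 = -2580 - 8 = -2588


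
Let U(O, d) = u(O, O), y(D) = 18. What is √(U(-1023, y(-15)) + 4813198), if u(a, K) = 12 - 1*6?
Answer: 2*√1203301 ≈ 2193.9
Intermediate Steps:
u(a, K) = 6 (u(a, K) = 12 - 6 = 6)
U(O, d) = 6
√(U(-1023, y(-15)) + 4813198) = √(6 + 4813198) = √4813204 = 2*√1203301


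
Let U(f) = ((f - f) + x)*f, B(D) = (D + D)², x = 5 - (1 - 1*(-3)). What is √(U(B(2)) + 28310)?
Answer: √28326 ≈ 168.30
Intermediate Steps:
x = 1 (x = 5 - (1 + 3) = 5 - 1*4 = 5 - 4 = 1)
B(D) = 4*D² (B(D) = (2*D)² = 4*D²)
U(f) = f (U(f) = ((f - f) + 1)*f = (0 + 1)*f = 1*f = f)
√(U(B(2)) + 28310) = √(4*2² + 28310) = √(4*4 + 28310) = √(16 + 28310) = √28326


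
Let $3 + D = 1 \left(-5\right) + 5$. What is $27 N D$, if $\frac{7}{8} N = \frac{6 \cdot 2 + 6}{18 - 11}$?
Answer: $- \frac{11664}{49} \approx -238.04$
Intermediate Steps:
$D = -3$ ($D = -3 + \left(1 \left(-5\right) + 5\right) = -3 + \left(-5 + 5\right) = -3 + 0 = -3$)
$N = \frac{144}{49}$ ($N = \frac{8 \frac{6 \cdot 2 + 6}{18 - 11}}{7} = \frac{8 \frac{12 + 6}{7}}{7} = \frac{8 \cdot 18 \cdot \frac{1}{7}}{7} = \frac{8}{7} \cdot \frac{18}{7} = \frac{144}{49} \approx 2.9388$)
$27 N D = 27 \cdot \frac{144}{49} \left(-3\right) = \frac{3888}{49} \left(-3\right) = - \frac{11664}{49}$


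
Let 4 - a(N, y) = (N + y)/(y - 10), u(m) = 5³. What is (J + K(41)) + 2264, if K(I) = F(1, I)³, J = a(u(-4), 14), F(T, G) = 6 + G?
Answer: 424225/4 ≈ 1.0606e+5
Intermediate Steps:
u(m) = 125
a(N, y) = 4 - (N + y)/(-10 + y) (a(N, y) = 4 - (N + y)/(y - 10) = 4 - (N + y)/(-10 + y))
J = -123/4 (J = (-40 - 1*125 + 3*14)/(-10 + 14) = (-40 - 125 + 42)/4 = (¼)*(-123) = -123/4 ≈ -30.750)
K(I) = (6 + I)³
(J + K(41)) + 2264 = (-123/4 + (6 + 41)³) + 2264 = (-123/4 + 47³) + 2264 = (-123/4 + 103823) + 2264 = 415169/4 + 2264 = 424225/4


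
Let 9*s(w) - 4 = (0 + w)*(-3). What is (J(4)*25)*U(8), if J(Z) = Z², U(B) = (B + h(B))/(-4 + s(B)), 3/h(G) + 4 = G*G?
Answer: -1035/2 ≈ -517.50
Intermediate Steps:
s(w) = 4/9 - w/3 (s(w) = 4/9 + ((0 + w)*(-3))/9 = 4/9 + (w*(-3))/9 = 4/9 + (-3*w)/9 = 4/9 - w/3)
h(G) = 3/(-4 + G²) (h(G) = 3/(-4 + G*G) = 3/(-4 + G²))
U(B) = (B + 3/(-4 + B²))/(-32/9 - B/3) (U(B) = (B + 3/(-4 + B²))/(-4 + (4/9 - B/3)) = (B + 3/(-4 + B²))/(-32/9 - B/3))
(J(4)*25)*U(8) = (4²*25)*(9*(-3 - 1*8*(-4 + 8²))/((-4 + 8²)*(32 + 3*8))) = (16*25)*(9*(-3 - 1*8*(-4 + 64))/((-4 + 64)*(32 + 24))) = 400*(9*(-3 - 1*8*60)/(60*56)) = 400*(9*(1/60)*(1/56)*(-3 - 480)) = 400*(9*(1/60)*(1/56)*(-483)) = 400*(-207/160) = -1035/2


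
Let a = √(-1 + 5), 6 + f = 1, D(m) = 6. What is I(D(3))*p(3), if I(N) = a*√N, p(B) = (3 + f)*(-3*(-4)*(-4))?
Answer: 192*√6 ≈ 470.30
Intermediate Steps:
f = -5 (f = -6 + 1 = -5)
p(B) = 96 (p(B) = (3 - 5)*(-3*(-4)*(-4)) = -24*(-4) = -2*(-48) = 96)
a = 2 (a = √4 = 2)
I(N) = 2*√N
I(D(3))*p(3) = (2*√6)*96 = 192*√6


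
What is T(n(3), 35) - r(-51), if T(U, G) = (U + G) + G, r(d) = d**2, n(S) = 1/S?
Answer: -7592/3 ≈ -2530.7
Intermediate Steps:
T(U, G) = U + 2*G (T(U, G) = (G + U) + G = U + 2*G)
T(n(3), 35) - r(-51) = (1/3 + 2*35) - 1*(-51)**2 = (1/3 + 70) - 1*2601 = 211/3 - 2601 = -7592/3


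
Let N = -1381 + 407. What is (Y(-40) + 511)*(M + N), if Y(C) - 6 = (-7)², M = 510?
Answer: -262624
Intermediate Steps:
N = -974
Y(C) = 55 (Y(C) = 6 + (-7)² = 6 + 49 = 55)
(Y(-40) + 511)*(M + N) = (55 + 511)*(510 - 974) = 566*(-464) = -262624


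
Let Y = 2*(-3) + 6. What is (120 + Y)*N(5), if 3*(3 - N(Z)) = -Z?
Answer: 560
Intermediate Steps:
N(Z) = 3 + Z/3 (N(Z) = 3 - (-1)*Z/3 = 3 + Z/3)
Y = 0 (Y = -6 + 6 = 0)
(120 + Y)*N(5) = (120 + 0)*(3 + (1/3)*5) = 120*(3 + 5/3) = 120*(14/3) = 560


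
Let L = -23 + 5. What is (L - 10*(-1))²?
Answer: 64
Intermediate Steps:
L = -18
(L - 10*(-1))² = (-18 - 10*(-1))² = (-18 + 10)² = (-8)² = 64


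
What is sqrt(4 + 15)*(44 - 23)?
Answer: 21*sqrt(19) ≈ 91.537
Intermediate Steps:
sqrt(4 + 15)*(44 - 23) = sqrt(19)*21 = 21*sqrt(19)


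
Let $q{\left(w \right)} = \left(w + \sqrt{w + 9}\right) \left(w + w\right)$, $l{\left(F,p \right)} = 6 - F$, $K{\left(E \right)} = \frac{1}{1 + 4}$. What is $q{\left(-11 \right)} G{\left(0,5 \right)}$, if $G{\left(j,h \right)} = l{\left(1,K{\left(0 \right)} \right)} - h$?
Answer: $0$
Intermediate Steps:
$K{\left(E \right)} = \frac{1}{5}$
$G{\left(j,h \right)} = 5 - h$ ($G{\left(j,h \right)} = \left(6 - 1\right) - h = 5 - h$)
$q{\left(w \right)} = 2 w \left(w + \sqrt{9 + w}\right)$ ($q{\left(w \right)} = \left(w + \sqrt{9 + w}\right) 2 w = 2 w \left(w + \sqrt{9 + w}\right)$)
$q{\left(-11 \right)} G{\left(0,5 \right)} = 2 \left(-11\right) \left(-11 + \sqrt{9 - 11}\right) \left(5 - 5\right) = 2 \left(-11\right) \left(-11 + \sqrt{-2}\right) \left(5 - 5\right) = 2 \left(-11\right) \left(-11 + i \sqrt{2}\right) 0 = \left(242 - 22 i \sqrt{2}\right) 0 = 0$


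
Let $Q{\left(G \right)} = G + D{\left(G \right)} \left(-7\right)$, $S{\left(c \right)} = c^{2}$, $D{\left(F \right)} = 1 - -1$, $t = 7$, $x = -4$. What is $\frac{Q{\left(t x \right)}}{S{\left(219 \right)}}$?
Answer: $- \frac{14}{15987} \approx -0.00087571$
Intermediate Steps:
$D{\left(F \right)} = 2$ ($D{\left(F \right)} = 1 + 1 = 2$)
$Q{\left(G \right)} = -14 + G$ ($Q{\left(G \right)} = G + 2 \left(-7\right) = G - 14 = -14 + G$)
$\frac{Q{\left(t x \right)}}{S{\left(219 \right)}} = \frac{-14 + 7 \left(-4\right)}{219^{2}} = \frac{-14 - 28}{47961} = \left(-42\right) \frac{1}{47961} = - \frac{14}{15987}$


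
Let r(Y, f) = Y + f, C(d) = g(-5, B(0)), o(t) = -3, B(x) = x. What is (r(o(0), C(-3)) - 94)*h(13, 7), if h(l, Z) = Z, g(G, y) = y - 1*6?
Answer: -721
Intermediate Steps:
g(G, y) = -6 + y (g(G, y) = y - 6 = -6 + y)
C(d) = -6 (C(d) = -6 + 0 = -6)
(r(o(0), C(-3)) - 94)*h(13, 7) = ((-3 - 6) - 94)*7 = (-9 - 94)*7 = -103*7 = -721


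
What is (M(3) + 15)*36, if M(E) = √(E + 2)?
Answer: 540 + 36*√5 ≈ 620.50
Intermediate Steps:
M(E) = √(2 + E)
(M(3) + 15)*36 = (√(2 + 3) + 15)*36 = (√5 + 15)*36 = (15 + √5)*36 = 540 + 36*√5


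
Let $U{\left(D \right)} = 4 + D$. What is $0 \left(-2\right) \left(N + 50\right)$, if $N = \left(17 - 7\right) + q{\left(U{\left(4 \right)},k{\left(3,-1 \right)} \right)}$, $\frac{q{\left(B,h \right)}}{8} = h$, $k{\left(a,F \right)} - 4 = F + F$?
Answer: $0$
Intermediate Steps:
$k{\left(a,F \right)} = 4 + 2 F$ ($k{\left(a,F \right)} = 4 + \left(F + F\right) = 4 + 2 F$)
$q{\left(B,h \right)} = 8 h$
$N = 26$ ($N = \left(17 - 7\right) + 8 \left(4 + 2 \left(-1\right)\right) = 10 + 8 \left(4 - 2\right) = 10 + 8 \cdot 2 = 10 + 16 = 26$)
$0 \left(-2\right) \left(N + 50\right) = 0 \left(-2\right) \left(26 + 50\right) = 0 \cdot 76 = 0$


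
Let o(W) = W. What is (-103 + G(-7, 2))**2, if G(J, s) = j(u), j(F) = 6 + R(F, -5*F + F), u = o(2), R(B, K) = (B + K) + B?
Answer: 10201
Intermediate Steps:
R(B, K) = K + 2*B
u = 2
j(F) = 6 - 2*F (j(F) = 6 + ((-5*F + F) + 2*F) = 6 + (-4*F + 2*F) = 6 - 2*F)
G(J, s) = 2 (G(J, s) = 6 - 2*2 = 6 - 4 = 2)
(-103 + G(-7, 2))**2 = (-103 + 2)**2 = (-101)**2 = 10201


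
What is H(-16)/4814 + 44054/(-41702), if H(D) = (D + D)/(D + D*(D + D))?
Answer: -56676190/53649623 ≈ -1.0564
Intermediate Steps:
H(D) = 2*D/(D + 2*D²) (H(D) = (2*D)/(D + D*(2*D)) = (2*D)/(D + 2*D²) = 2*D/(D + 2*D²))
H(-16)/4814 + 44054/(-41702) = (2/(1 + 2*(-16)))/4814 + 44054/(-41702) = (2/(1 - 32))*(1/4814) + 44054*(-1/41702) = (2/(-31))*(1/4814) - 22027/20851 = (2*(-1/31))*(1/4814) - 22027/20851 = -2/31*1/4814 - 22027/20851 = -1/74617 - 22027/20851 = -56676190/53649623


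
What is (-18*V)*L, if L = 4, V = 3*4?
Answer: -864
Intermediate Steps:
V = 12
(-18*V)*L = -18*12*4 = -216*4 = -864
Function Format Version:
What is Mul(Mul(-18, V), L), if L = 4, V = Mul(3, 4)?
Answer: -864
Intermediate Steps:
V = 12
Mul(Mul(-18, V), L) = Mul(Mul(-18, 12), 4) = Mul(-216, 4) = -864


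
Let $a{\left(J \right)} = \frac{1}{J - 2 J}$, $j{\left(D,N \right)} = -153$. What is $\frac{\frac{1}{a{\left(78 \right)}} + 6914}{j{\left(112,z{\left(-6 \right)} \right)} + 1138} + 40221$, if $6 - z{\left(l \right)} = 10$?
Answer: $\frac{39624521}{985} \approx 40228.0$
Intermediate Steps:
$z{\left(l \right)} = -4$ ($z{\left(l \right)} = 6 - 10 = -4$)
$a{\left(J \right)} = - \frac{1}{J}$ ($a{\left(J \right)} = \frac{1}{\left(-1\right) J} = - \frac{1}{J}$)
$\frac{\frac{1}{a{\left(78 \right)}} + 6914}{j{\left(112,z{\left(-6 \right)} \right)} + 1138} + 40221 = \frac{\frac{1}{\left(-1\right) \frac{1}{78}} + 6914}{-153 + 1138} + 40221 = \frac{\frac{1}{\left(-1\right) \frac{1}{78}} + 6914}{985} + 40221 = \left(\frac{1}{- \frac{1}{78}} + 6914\right) \frac{1}{985} + 40221 = \left(-78 + 6914\right) \frac{1}{985} + 40221 = 6836 \cdot \frac{1}{985} + 40221 = \frac{6836}{985} + 40221 = \frac{39624521}{985}$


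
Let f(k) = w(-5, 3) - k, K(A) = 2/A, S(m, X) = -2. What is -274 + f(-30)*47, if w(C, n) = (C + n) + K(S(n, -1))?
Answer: 995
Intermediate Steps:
w(C, n) = -1 + C + n (w(C, n) = (C + n) + 2/(-2) = (C + n) + 2*(-½) = (C + n) - 1 = -1 + C + n)
f(k) = -3 - k (f(k) = (-1 - 5 + 3) - k = -3 - k)
-274 + f(-30)*47 = -274 + (-3 - 1*(-30))*47 = -274 + (-3 + 30)*47 = -274 + 27*47 = -274 + 1269 = 995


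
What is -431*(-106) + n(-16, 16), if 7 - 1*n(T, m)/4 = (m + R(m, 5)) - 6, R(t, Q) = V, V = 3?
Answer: 45662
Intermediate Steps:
R(t, Q) = 3
n(T, m) = 40 - 4*m (n(T, m) = 28 - 4*((m + 3) - 6) = 28 - 4*((3 + m) - 6) = 28 - 4*(-3 + m) = 28 + (12 - 4*m) = 40 - 4*m)
-431*(-106) + n(-16, 16) = -431*(-106) + (40 - 4*16) = 45686 + (40 - 64) = 45686 - 24 = 45662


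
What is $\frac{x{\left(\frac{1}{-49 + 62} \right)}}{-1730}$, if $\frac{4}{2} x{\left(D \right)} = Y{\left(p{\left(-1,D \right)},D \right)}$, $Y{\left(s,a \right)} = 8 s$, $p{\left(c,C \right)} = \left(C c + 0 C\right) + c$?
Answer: $\frac{28}{11245} \approx 0.00249$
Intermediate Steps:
$p{\left(c,C \right)} = c + C c$ ($p{\left(c,C \right)} = \left(C c + 0\right) + c = C c + c = c + C c$)
$x{\left(D \right)} = -4 - 4 D$ ($x{\left(D \right)} = \frac{8 \left(- (1 + D)\right)}{2} = \frac{8 \left(-1 - D\right)}{2} = \frac{-8 - 8 D}{2} = -4 - 4 D$)
$\frac{x{\left(\frac{1}{-49 + 62} \right)}}{-1730} = \frac{-4 - \frac{4}{-49 + 62}}{-1730} = \left(-4 - \frac{4}{13}\right) \left(- \frac{1}{1730}\right) = \left(- \frac{56}{13}\right) \left(- \frac{1}{1730}\right) = \frac{28}{11245}$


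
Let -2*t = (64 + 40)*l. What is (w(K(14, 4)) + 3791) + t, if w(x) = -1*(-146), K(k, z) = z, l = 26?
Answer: 2585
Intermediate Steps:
w(x) = 146
t = -1352 (t = -(64 + 40)*26/2 = -52*26 = -1/2*2704 = -1352)
(w(K(14, 4)) + 3791) + t = (146 + 3791) - 1352 = 3937 - 1352 = 2585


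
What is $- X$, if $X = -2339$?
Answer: $2339$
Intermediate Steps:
$- X = \left(-1\right) \left(-2339\right) = 2339$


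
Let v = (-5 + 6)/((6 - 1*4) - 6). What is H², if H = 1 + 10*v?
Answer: 9/4 ≈ 2.2500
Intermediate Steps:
v = -¼ (v = 1/((6 - 4) - 6) = 1/(2 - 6) = 1/(-4) = 1*(-¼) = -¼ ≈ -0.25000)
H = -3/2 (H = 1 + 10*(-¼) = 1 - 5/2 = -3/2 ≈ -1.5000)
H² = (-3/2)² = 9/4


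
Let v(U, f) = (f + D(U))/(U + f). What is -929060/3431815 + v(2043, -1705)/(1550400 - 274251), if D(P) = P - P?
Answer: -80149013968859/296054692157406 ≈ -0.27072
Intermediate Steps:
D(P) = 0
v(U, f) = f/(U + f) (v(U, f) = (f + 0)/(U + f) = f/(U + f))
-929060/3431815 + v(2043, -1705)/(1550400 - 274251) = -929060/3431815 + (-1705/(2043 - 1705))/(1550400 - 274251) = -929060*1/3431815 - 1705/338/1276149 = -185812/686363 - 1705*1/338*(1/1276149) = -185812/686363 - 1705/338*1/1276149 = -185812/686363 - 1705/431338362 = -80149013968859/296054692157406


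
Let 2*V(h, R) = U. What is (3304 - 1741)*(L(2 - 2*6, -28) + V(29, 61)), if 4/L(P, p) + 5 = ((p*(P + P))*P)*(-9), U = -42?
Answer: -1654108833/50395 ≈ -32823.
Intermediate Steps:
V(h, R) = -21 (V(h, R) = (½)*(-42) = -21)
L(P, p) = 4/(-5 - 18*p*P²) (L(P, p) = 4/(-5 + ((p*(P + P))*P)*(-9)) = 4/(-5 + ((p*(2*P))*P)*(-9)) = 4/(-5 + ((2*P*p)*P)*(-9)) = 4/(-5 + (2*p*P²)*(-9)) = 4/(-5 - 18*p*P²))
(3304 - 1741)*(L(2 - 2*6, -28) + V(29, 61)) = (3304 - 1741)*(-4/(5 + 18*(-28)*(2 - 2*6)²) - 21) = 1563*(-4/(5 + 18*(-28)*(2 - 12)²) - 21) = 1563*(-4/(5 + 18*(-28)*(-10)²) - 21) = 1563*(-4/(5 + 18*(-28)*100) - 21) = 1563*(-4/(5 - 50400) - 21) = 1563*(-4/(-50395) - 21) = 1563*(-4*(-1/50395) - 21) = 1563*(4/50395 - 21) = 1563*(-1058291/50395) = -1654108833/50395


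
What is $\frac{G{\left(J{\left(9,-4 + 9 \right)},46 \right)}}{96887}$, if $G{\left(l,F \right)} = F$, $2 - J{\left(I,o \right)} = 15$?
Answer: $\frac{46}{96887} \approx 0.00047478$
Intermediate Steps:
$J{\left(I,o \right)} = -13$ ($J{\left(I,o \right)} = 2 - 15 = -13$)
$\frac{G{\left(J{\left(9,-4 + 9 \right)},46 \right)}}{96887} = \frac{46}{96887}$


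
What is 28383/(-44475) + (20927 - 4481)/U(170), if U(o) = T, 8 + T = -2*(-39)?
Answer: 24314968/103775 ≈ 234.30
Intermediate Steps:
T = 70 (T = -8 - 2*(-39) = -8 + 78 = 70)
U(o) = 70
28383/(-44475) + (20927 - 4481)/U(170) = 28383/(-44475) + (20927 - 4481)/70 = 28383*(-1/44475) + 16446*(1/70) = -9461/14825 + 8223/35 = 24314968/103775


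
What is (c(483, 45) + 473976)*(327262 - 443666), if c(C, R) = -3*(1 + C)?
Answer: -55003683696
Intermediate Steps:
c(C, R) = -3 - 3*C
(c(483, 45) + 473976)*(327262 - 443666) = ((-3 - 3*483) + 473976)*(327262 - 443666) = ((-3 - 1449) + 473976)*(-116404) = (-1452 + 473976)*(-116404) = 472524*(-116404) = -55003683696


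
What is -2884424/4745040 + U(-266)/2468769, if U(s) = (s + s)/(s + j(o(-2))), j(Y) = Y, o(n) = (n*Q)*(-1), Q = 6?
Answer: -738858464203/1215465500230 ≈ -0.60788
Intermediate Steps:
o(n) = -6*n (o(n) = (n*6)*(-1) = (6*n)*(-1) = -6*n)
U(s) = 2*s/(12 + s) (U(s) = (s + s)/(s - 6*(-2)) = (2*s)/(s + 12) = (2*s)/(12 + s) = 2*s/(12 + s))
-2884424/4745040 + U(-266)/2468769 = -2884424/4745040 + (2*(-266)/(12 - 266))/2468769 = -2884424*1/4745040 + (2*(-266)/(-254))*(1/2468769) = -21209/34890 + (2*(-266)*(-1/254))*(1/2468769) = -21209/34890 + (266/127)*(1/2468769) = -21209/34890 + 266/313533663 = -738858464203/1215465500230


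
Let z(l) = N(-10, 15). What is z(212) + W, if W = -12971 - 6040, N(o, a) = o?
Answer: -19021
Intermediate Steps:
z(l) = -10
W = -19011
z(212) + W = -10 - 19011 = -19021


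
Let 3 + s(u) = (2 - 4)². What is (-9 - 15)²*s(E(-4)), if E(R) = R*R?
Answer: 576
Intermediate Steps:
E(R) = R²
s(u) = 1 (s(u) = -3 + (2 - 4)² = -3 + (-2)² = -3 + 4 = 1)
(-9 - 15)²*s(E(-4)) = (-9 - 15)²*1 = (-24)²*1 = 576*1 = 576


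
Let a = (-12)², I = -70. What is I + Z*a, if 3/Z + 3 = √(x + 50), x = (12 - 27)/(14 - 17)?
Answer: -962/23 + 216*√55/23 ≈ 27.822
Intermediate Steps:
x = 5 (x = -15/(-3) = -15*(-⅓) = 5)
Z = 3/(-3 + √55) (Z = 3/(-3 + √(5 + 50)) = 3/(-3 + √55) ≈ 0.67932)
a = 144
I + Z*a = -70 + (9/46 + 3*√55/46)*144 = -70 + (648/23 + 216*√55/23) = -962/23 + 216*√55/23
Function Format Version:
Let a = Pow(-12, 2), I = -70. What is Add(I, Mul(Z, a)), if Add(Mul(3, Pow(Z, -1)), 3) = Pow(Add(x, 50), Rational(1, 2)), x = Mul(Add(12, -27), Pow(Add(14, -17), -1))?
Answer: Add(Rational(-962, 23), Mul(Rational(216, 23), Pow(55, Rational(1, 2)))) ≈ 27.822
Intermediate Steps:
x = 5 (x = Mul(-15, Pow(-3, -1)) = Mul(-15, Rational(-1, 3)) = 5)
Z = Mul(3, Pow(Add(-3, Pow(55, Rational(1, 2))), -1)) (Z = Mul(3, Pow(Add(-3, Pow(Add(5, 50), Rational(1, 2))), -1)) = Mul(3, Pow(Add(-3, Pow(55, Rational(1, 2))), -1)) ≈ 0.67932)
a = 144
Add(I, Mul(Z, a)) = Add(-70, Mul(Add(Rational(9, 46), Mul(Rational(3, 46), Pow(55, Rational(1, 2)))), 144)) = Add(-70, Add(Rational(648, 23), Mul(Rational(216, 23), Pow(55, Rational(1, 2))))) = Add(Rational(-962, 23), Mul(Rational(216, 23), Pow(55, Rational(1, 2))))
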